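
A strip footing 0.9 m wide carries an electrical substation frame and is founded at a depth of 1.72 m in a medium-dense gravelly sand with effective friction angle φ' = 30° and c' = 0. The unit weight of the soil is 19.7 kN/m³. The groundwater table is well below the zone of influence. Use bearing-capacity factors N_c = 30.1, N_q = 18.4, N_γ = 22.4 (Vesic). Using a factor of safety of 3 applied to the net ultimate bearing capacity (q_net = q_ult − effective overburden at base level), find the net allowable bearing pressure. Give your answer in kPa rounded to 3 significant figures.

Effective surcharge at the founding depth q = γ·D_f = 19.7 × 1.72 = 33.884 kPa.
q_ult = q·N_q + 0.5·γ·B·N_γ
     = 33.884 × 18.4 + 0.5 × 19.7 × 0.9 × 22.4
     = 623.47 + 198.58 = 822.04 kPa.
Net ultimate: q_net = 822.04 − 33.884 = 788.16 kPa.
q_all(net) = 788.16 / 3 = 262.72 kPa.

q_all(net) ≈ 263 kPa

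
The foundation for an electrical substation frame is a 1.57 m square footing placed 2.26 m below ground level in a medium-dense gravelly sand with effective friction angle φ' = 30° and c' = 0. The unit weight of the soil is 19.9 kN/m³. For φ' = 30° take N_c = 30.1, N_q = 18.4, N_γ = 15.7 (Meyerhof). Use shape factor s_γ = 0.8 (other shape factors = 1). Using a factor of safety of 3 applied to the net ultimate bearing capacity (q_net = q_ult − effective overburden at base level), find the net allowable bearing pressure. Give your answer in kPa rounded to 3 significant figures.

q_all(net) ≈ 326 kPa

q = γ·D_f = 19.9 × 2.26 = 44.974 kPa.
q·N_q = 44.974 × 18.4 = 827.52 kPa
0.5·γ·B·N_γ·s_γ = 0.5 × 19.9 × 1.57 × 15.7 × 0.8 = 196.21 kPa
q_ult = 827.52 + 196.21 = 1023.7 kPa.
Net ultimate: q_net = 1023.7 − 44.974 = 978.75 kPa.
q_all(net) = 978.75 / 3 = 326.25 kPa.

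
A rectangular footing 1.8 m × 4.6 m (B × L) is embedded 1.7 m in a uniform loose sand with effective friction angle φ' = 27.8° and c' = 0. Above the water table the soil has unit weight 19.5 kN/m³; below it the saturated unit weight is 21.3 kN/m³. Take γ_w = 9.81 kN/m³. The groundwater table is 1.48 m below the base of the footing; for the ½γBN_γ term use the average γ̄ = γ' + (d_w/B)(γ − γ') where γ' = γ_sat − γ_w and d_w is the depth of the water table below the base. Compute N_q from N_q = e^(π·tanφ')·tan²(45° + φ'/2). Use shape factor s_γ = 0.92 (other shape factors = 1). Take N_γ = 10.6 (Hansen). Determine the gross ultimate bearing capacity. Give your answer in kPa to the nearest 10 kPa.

tan27.8° = 0.5272, so N_q = e^(π×0.5272)·tan²(58.9°) = 5.24 × 2.748 = 14.4.
Overburden at base level: q = 19.5 × 1.7 = 33.15 kPa.
The water table is 1.48 m below the base (< B = 1.8 m), so the ½γBN_γ term uses γ̄ = γ' + (d_w/B)(γ − γ') = 11.49 + (1.48/1.8)(19.5 − 11.49) = 18.076 kN/m³.
Surcharge term q·N_q = 33.15 × 14.4 = 477.37 kPa; self-weight term 0.5·γ·B·N_γ·s_γ = 0.5 × 18.076 × 1.8 × 10.6 × 0.92 = 158.65 kPa.
q_ult = 477.37 + 158.65 = 636.02 kPa.

q_ult ≈ 640 kPa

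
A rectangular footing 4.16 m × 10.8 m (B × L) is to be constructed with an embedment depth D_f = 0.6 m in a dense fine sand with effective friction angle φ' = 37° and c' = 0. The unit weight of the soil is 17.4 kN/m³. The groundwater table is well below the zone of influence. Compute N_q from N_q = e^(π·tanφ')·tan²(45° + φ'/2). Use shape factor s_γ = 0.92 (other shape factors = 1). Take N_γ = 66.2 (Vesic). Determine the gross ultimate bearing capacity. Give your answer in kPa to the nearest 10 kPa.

tan37° = 0.7536, so N_q = e^(π×0.7536)·tan²(63.5°) = 10.669 × 4.023 = 42.92.
Overburden at base level: q = 17.4 × 0.6 = 10.44 kPa.
Surcharge term q·N_q = 10.44 × 42.92 = 448.08 kPa; self-weight term 0.5·γ·B·N_γ·s_γ = 0.5 × 17.4 × 4.16 × 66.2 × 0.92 = 2204.2 kPa.
q_ult = 448.08 + 2204.2 = 2652.3 kPa.

q_ult ≈ 2650 kPa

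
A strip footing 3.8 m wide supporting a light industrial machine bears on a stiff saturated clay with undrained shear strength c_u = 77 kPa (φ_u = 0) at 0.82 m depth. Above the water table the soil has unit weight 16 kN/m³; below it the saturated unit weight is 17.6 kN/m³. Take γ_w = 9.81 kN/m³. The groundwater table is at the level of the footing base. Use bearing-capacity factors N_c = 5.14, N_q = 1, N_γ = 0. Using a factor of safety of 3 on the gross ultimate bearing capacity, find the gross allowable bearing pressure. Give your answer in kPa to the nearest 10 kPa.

q_all ≈ 140 kPa

Effective surcharge at the founding depth q = γ·D_f = 16 × 0.82 = 13.12 kPa.
q_ult = c·N_c + q·N_q
     = 77 × 5.14 + 13.12 × 1
     = 395.78 + 13.12 = 408.9 kPa.
q_all = 408.9 / 3 = 136.3 kPa.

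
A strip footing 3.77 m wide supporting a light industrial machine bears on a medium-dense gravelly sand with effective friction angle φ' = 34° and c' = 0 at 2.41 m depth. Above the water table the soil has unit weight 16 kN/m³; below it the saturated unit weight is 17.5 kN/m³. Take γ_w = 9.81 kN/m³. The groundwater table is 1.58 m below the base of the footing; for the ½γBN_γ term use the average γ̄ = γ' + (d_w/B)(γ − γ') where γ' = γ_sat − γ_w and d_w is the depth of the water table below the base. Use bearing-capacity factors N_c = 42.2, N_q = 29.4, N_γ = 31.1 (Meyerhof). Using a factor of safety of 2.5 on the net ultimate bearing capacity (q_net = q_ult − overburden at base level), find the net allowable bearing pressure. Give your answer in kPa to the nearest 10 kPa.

q_all(net) ≈ 700 kPa

Effective surcharge at the founding depth q = γ·D_f = 16 × 2.41 = 38.56 kPa.
With d_w = 1.58 m < B, γ̄ = 7.69 + (1.58/3.77) × (16 − 7.69) = 11.173 kN/m³.
q_ult = q·N_q + 0.5·γ·B·N_γ
     = 38.56 × 29.4 + 0.5 × 11.173 × 3.77 × 31.1
     = 1133.7 + 654.98 = 1788.6 kPa.
q_net = 1788.6 − 38.56 = 1750.1 kPa.
q_all(net) = 1750.1 / 2.5 = 700.03 kPa.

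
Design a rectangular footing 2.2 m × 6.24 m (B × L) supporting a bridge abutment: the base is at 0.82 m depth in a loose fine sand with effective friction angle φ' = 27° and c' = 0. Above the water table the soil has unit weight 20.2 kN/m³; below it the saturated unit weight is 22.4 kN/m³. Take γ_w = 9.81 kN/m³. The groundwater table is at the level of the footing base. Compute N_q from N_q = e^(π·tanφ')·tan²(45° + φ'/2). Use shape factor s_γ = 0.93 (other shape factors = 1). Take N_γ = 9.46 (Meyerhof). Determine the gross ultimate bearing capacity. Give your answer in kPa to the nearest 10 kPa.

tan27° = 0.5095, so N_q = e^(π×0.5095)·tan²(58.5°) = 4.957 × 2.663 = 13.2.
Effective surcharge at the founding depth q = γ·D_f = 20.2 × 0.82 = 16.564 kPa.
The water table coincides with the base, so in the self-weight term γ → γ' = 12.59 kN/m³.
q_ult = q·N_q + 0.5·γ·B·N_γ·s_γ
     = 16.564 × 13.199 + 0.5 × 12.59 × 2.2 × 9.46 × 0.93
     = 218.63 + 121.84 = 340.47 kPa.

q_ult ≈ 340 kPa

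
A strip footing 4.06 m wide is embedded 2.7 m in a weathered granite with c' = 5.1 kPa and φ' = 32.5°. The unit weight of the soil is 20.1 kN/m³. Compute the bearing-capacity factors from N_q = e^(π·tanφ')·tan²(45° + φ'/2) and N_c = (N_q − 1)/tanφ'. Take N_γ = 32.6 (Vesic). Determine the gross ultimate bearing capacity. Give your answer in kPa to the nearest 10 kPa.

tan32.5° = 0.6371, so N_q = e^(π×0.6371)·tan²(61.25°) = 7.4 × 3.322 = 24.58.
N_c = (24.58 − 1)/tan32.5° = 37.02.
Effective surcharge at the founding depth q = γ·D_f = 20.1 × 2.7 = 54.27 kPa.
q_ult = c·N_c + q·N_q + 0.5·γ·B·N_γ
     = 5.1 × 37.02 + 54.27 × 24.585 + 0.5 × 20.1 × 4.06 × 32.6
     = 188.8 + 1334.2 + 1330.2 = 2853.2 kPa.

q_ult ≈ 2850 kPa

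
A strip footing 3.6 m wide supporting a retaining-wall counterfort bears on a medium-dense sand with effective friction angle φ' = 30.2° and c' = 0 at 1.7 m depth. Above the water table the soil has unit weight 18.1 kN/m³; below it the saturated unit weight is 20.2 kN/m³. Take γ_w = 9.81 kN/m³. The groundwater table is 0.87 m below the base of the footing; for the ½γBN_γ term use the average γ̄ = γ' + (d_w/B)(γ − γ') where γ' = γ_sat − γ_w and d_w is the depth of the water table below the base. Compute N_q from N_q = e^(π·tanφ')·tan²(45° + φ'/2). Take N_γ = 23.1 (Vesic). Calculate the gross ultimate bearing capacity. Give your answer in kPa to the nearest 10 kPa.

q_ult ≈ 1090 kPa

tan30.2° = 0.582, so N_q = e^(π×0.582)·tan²(60.1°) = 6.224 × 3.024 = 18.82.
Effective surcharge at the founding depth q = γ·D_f = 18.1 × 1.7 = 30.77 kPa.
With d_w = 0.87 m < B, γ̄ = 10.39 + (0.87/3.6) × (18.1 − 10.39) = 12.253 kN/m³.
q_ult = q·N_q + 0.5·γ·B·N_γ
     = 30.77 × 18.824 + 0.5 × 12.253 × 3.6 × 23.1
     = 579.21 + 509.49 = 1088.7 kPa.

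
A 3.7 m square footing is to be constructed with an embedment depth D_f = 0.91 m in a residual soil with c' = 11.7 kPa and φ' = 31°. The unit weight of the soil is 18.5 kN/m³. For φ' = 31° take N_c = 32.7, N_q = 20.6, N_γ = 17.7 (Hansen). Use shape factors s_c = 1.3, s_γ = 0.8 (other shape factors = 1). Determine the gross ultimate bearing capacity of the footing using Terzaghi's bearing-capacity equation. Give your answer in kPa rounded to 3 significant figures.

Effective surcharge at the founding depth q = γ·D_f = 18.5 × 0.91 = 16.835 kPa.
q_ult = c·N_c·s_c + q·N_q + 0.5·γ·B·N_γ·s_γ
     = 11.7 × 32.7 × 1.3 + 16.835 × 20.6 + 0.5 × 18.5 × 3.7 × 17.7 × 0.8
     = 497.37 + 346.8 + 484.63 = 1328.8 kPa.

q_ult ≈ 1330 kPa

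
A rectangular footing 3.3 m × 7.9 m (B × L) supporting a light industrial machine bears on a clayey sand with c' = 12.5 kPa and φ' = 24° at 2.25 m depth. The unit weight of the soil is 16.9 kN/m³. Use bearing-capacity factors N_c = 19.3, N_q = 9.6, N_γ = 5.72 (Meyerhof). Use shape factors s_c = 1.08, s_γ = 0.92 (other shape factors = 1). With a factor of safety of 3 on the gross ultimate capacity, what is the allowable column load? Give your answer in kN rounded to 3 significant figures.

q = γ·D_f = 16.9 × 2.25 = 38.025 kPa.
c·N_c·s_c = 12.5 × 19.3 × 1.08 = 260.55 kPa
q·N_q = 38.025 × 9.6 = 365.04 kPa
0.5·γ·B·N_γ·s_γ = 0.5 × 16.9 × 3.3 × 5.72 × 0.92 = 146.74 kPa
q_ult = 260.55 + 365.04 + 146.74 = 772.33 kPa.
Gross allowable pressure q_all = 772.33 / 3 = 257.44 kPa.
Footing area = 26.07 m², so allowable column load = 257.44 × 26.07 = 6711.6 kN.

P_all ≈ 6710 kN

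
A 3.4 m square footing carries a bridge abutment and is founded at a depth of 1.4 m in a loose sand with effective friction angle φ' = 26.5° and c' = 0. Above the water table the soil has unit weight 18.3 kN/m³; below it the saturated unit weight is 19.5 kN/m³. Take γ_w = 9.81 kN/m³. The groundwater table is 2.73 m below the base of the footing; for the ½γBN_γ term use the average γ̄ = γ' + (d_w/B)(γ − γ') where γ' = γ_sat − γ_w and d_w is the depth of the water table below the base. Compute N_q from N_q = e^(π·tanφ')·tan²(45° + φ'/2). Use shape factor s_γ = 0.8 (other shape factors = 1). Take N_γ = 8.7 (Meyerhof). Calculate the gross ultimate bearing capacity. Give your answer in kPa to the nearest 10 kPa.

tan26.5° = 0.4986, so N_q = e^(π×0.4986)·tan²(58.25°) = 4.789 × 2.611 = 12.51.
Overburden at base level: q = 18.3 × 1.4 = 25.62 kPa.
The water table is 2.73 m below the base (< B = 3.4 m), so the ½γBN_γ term uses γ̄ = γ' + (d_w/B)(γ − γ') = 9.69 + (2.73/3.4)(18.3 − 9.69) = 16.603 kN/m³.
Surcharge term q·N_q = 25.62 × 12.506 = 320.41 kPa; self-weight term 0.5·γ·B·N_γ·s_γ = 0.5 × 16.603 × 3.4 × 8.7 × 0.8 = 196.45 kPa.
q_ult = 320.41 + 196.45 = 516.86 kPa.

q_ult ≈ 520 kPa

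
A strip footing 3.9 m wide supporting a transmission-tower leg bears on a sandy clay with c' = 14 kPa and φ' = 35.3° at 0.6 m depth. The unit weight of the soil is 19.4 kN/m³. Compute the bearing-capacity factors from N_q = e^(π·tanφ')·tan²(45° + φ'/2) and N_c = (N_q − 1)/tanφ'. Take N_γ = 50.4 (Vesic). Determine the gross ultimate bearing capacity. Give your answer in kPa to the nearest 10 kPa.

tan35.3° = 0.708, so N_q = e^(π×0.708)·tan²(62.65°) = 9.248 × 3.738 = 34.57.
N_c = (34.57 − 1)/tan35.3° = 47.41.
q = γ·D_f = 19.4 × 0.6 = 11.64 kPa.
c·N_c = 14 × 47.406 = 663.68 kPa
q·N_q = 11.64 × 34.565 = 402.34 kPa
0.5·γ·B·N_γ = 0.5 × 19.4 × 3.9 × 50.4 = 1906.6 kPa
q_ult = 663.68 + 402.34 + 1906.6 = 2972.7 kPa.

q_ult ≈ 2970 kPa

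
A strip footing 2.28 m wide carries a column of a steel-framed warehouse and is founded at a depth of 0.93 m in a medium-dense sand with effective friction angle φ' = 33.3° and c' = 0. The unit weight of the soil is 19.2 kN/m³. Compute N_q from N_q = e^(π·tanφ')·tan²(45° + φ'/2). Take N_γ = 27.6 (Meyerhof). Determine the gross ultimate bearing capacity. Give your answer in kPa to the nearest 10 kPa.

q_ult ≈ 1090 kPa

tan33.3° = 0.6569, so N_q = e^(π×0.6569)·tan²(61.65°) = 7.875 × 3.435 = 27.05.
Effective surcharge at the founding depth q = γ·D_f = 19.2 × 0.93 = 17.856 kPa.
q_ult = q·N_q + 0.5·γ·B·N_γ
     = 17.856 × 27.048 + 0.5 × 19.2 × 2.28 × 27.6
     = 482.96 + 604.11 = 1087.1 kPa.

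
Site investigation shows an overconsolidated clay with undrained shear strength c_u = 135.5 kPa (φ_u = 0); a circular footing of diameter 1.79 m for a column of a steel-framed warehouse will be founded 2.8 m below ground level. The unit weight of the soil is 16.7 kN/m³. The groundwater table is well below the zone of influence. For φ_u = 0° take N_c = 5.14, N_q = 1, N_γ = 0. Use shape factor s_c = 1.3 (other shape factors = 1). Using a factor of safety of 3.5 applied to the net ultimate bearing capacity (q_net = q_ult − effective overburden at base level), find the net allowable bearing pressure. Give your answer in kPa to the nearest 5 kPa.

Overburden at base level: q = 16.7 × 2.8 = 46.76 kPa.
Cohesion term c·N_c·s_c = 135.5 × 5.14 × 1.3 = 905.41 kPa; surcharge term q·N_q = 46.76 × 1 = 46.76 kPa.
q_ult = 905.41 + 46.76 = 952.17 kPa.
Net ultimate: q_net = 952.17 − 46.76 = 905.41 kPa.
q_all(net) = 905.41 / 3.5 = 258.69 kPa.

q_all(net) ≈ 260 kPa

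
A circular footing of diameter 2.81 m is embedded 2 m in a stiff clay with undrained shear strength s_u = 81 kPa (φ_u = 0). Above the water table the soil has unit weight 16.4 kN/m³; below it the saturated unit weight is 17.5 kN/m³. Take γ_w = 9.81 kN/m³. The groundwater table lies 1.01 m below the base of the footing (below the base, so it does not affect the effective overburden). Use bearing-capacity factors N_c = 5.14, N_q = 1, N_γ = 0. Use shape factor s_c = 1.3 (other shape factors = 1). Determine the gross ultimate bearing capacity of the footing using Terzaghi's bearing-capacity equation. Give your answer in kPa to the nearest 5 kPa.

Overburden at base level: q = 16.4 × 2 = 32.8 kPa.
Cohesion term c·N_c·s_c = 81 × 5.14 × 1.3 = 541.24 kPa; surcharge term q·N_q = 32.8 × 1 = 32.8 kPa.
q_ult = 541.24 + 32.8 = 574.04 kPa.

q_ult ≈ 575 kPa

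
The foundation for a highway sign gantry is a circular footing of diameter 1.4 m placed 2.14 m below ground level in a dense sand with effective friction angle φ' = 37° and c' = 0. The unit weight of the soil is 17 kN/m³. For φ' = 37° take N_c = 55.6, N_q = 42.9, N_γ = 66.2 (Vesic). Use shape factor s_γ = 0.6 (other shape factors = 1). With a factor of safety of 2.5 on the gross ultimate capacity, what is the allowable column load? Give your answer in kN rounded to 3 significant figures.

P_all ≈ 1250 kN

Effective surcharge at the founding depth q = γ·D_f = 17 × 2.14 = 36.38 kPa.
q_ult = q·N_q + 0.5·γ·B·N_γ·s_γ
     = 36.38 × 42.9 + 0.5 × 17 × 1.4 × 66.2 × 0.6
     = 1560.7 + 472.67 = 2033.4 kPa.
Gross allowable pressure q_all = 2033.4 / 2.5 = 813.35 kPa.
Footing area = 1.5394 m², so allowable column load = 813.35 × 1.5394 = 1252.1 kN.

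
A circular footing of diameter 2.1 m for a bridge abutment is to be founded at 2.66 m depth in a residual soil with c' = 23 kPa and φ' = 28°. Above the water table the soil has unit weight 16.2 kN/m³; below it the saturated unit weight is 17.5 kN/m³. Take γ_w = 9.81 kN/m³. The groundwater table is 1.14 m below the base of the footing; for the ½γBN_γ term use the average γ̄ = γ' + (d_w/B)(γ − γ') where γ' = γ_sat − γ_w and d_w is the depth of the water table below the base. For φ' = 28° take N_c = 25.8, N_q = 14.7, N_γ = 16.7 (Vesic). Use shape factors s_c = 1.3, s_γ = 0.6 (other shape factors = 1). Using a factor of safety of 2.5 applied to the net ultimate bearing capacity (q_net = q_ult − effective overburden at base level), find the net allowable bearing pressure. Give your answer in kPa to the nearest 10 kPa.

q_all(net) ≈ 600 kPa

Effective surcharge at the founding depth q = γ·D_f = 16.2 × 2.66 = 43.092 kPa.
With d_w = 1.14 m < B, γ̄ = 7.69 + (1.14/2.1) × (16.2 − 7.69) = 12.31 kN/m³.
q_ult = c·N_c·s_c + q·N_q + 0.5·γ·B·N_γ·s_γ
     = 23 × 25.8 × 1.3 + 43.092 × 14.7 + 0.5 × 12.31 × 2.1 × 16.7 × 0.6
     = 771.42 + 633.45 + 129.51 = 1534.4 kPa.
Net ultimate: q_net = 1534.4 − 43.092 = 1491.3 kPa.
q_all(net) = 1491.3 / 2.5 = 596.52 kPa.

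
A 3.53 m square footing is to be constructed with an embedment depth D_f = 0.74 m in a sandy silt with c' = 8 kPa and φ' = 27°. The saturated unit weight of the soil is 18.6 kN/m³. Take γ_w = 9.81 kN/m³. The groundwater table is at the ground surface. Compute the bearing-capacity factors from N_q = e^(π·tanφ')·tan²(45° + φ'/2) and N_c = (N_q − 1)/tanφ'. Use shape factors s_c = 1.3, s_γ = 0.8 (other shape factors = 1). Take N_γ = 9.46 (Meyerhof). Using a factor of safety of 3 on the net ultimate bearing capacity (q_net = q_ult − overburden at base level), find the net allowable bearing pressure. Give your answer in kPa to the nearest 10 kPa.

N_q = e^(π·tan27°)·tan²(58.5°) = 13.2; N_c = (N_q − 1)/tanφ' = 23.94.
With the water table at the surface the whole profile is submerged: γ' = 18.6 − 9.81 = 8.79 kN/m³, so q = γ'·D_f = 6.5046 kPa; the same γ' applies in the ½γBN_γ term.
q_ult = c·N_c·s_c + q·N_q + 0.5·γ·B·N_γ·s_γ
     = 8 × 23.942 × 1.3 + 6.5046 × 13.199 + 0.5 × 8.79 × 3.53 × 9.46 × 0.8
     = 249 + 85.855 + 117.41 = 452.27 kPa.
q_net = 452.27 − 6.5046 = 445.76 kPa.
q_all(net) = 445.76 / 3 = 148.59 kPa.

q_all(net) ≈ 150 kPa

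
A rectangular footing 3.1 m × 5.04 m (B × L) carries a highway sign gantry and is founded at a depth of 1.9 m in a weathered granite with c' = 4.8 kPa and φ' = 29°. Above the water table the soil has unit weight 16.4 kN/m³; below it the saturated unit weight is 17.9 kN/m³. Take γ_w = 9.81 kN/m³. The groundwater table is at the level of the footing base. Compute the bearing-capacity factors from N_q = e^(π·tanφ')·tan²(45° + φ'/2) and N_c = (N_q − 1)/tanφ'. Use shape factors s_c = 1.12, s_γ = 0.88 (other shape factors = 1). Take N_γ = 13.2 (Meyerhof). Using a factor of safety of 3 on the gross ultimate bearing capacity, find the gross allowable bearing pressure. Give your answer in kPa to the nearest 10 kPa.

N_q = e^(π·tan29°)·tan²(59.5°) = 16.44; N_c = (N_q − 1)/tanφ' = 27.86.
Effective surcharge at the founding depth q = γ·D_f = 16.4 × 1.9 = 31.16 kPa.
The water table coincides with the base, so in the self-weight term γ → γ' = 8.09 kN/m³.
q_ult = c·N_c·s_c + q·N_q + 0.5·γ·B·N_γ·s_γ
     = 4.8 × 27.86 × 1.12 + 31.16 × 16.443 + 0.5 × 8.09 × 3.1 × 13.2 × 0.88
     = 149.78 + 512.37 + 145.66 = 807.81 kPa.
q_all = 807.81 / 3 = 269.27 kPa.

q_all ≈ 270 kPa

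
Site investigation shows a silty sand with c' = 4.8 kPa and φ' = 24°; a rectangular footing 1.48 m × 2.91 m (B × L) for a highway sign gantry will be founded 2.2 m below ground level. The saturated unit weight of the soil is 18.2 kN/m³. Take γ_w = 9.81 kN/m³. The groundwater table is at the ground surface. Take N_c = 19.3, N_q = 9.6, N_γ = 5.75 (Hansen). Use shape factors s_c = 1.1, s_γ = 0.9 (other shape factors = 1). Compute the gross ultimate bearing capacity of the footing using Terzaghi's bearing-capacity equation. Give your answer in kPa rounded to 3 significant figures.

With the water table at the surface the whole profile is submerged: γ' = 18.2 − 9.81 = 8.39 kN/m³, so q = γ'·D_f = 18.458 kPa; the same γ' applies in the ½γBN_γ term.
q_ult = c·N_c·s_c + q·N_q + 0.5·γ·B·N_γ·s_γ
     = 4.8 × 19.3 × 1.1 + 18.458 × 9.6 + 0.5 × 8.39 × 1.48 × 5.75 × 0.9
     = 101.9 + 177.2 + 32.13 = 311.23 kPa.

q_ult ≈ 311 kPa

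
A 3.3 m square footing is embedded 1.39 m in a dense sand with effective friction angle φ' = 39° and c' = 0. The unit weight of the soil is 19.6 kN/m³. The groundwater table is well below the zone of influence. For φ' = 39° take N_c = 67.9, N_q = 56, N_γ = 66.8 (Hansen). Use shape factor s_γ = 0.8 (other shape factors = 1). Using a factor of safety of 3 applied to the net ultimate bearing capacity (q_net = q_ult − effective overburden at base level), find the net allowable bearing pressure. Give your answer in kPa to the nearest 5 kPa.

Effective surcharge at the founding depth q = γ·D_f = 19.6 × 1.39 = 27.244 kPa.
q_ult = q·N_q + 0.5·γ·B·N_γ·s_γ
     = 27.244 × 56 + 0.5 × 19.6 × 3.3 × 66.8 × 0.8
     = 1525.7 + 1728.2 = 3253.9 kPa.
Net ultimate: q_net = 3253.9 − 27.244 = 3226.7 kPa.
q_all(net) = 3226.7 / 3 = 1075.6 kPa.

q_all(net) ≈ 1075 kPa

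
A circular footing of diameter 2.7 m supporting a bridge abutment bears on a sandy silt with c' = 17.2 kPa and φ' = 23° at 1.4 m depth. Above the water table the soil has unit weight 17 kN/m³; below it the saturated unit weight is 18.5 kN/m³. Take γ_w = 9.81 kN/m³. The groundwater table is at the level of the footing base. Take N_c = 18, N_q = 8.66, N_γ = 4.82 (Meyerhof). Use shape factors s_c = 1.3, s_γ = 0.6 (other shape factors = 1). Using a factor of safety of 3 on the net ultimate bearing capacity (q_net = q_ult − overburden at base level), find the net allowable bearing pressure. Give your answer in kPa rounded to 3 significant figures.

q_all(net) ≈ 206 kPa

Effective surcharge at the founding depth q = γ·D_f = 17 × 1.4 = 23.8 kPa.
The water table coincides with the base, so in the self-weight term γ → γ' = 8.69 kN/m³.
q_ult = c·N_c·s_c + q·N_q + 0.5·γ·B·N_γ·s_γ
     = 17.2 × 18 × 1.3 + 23.8 × 8.66 + 0.5 × 8.69 × 2.7 × 4.82 × 0.6
     = 402.48 + 206.11 + 33.927 = 642.52 kPa.
q_net = 642.52 − 23.8 = 618.72 kPa.
q_all(net) = 618.72 / 3 = 206.24 kPa.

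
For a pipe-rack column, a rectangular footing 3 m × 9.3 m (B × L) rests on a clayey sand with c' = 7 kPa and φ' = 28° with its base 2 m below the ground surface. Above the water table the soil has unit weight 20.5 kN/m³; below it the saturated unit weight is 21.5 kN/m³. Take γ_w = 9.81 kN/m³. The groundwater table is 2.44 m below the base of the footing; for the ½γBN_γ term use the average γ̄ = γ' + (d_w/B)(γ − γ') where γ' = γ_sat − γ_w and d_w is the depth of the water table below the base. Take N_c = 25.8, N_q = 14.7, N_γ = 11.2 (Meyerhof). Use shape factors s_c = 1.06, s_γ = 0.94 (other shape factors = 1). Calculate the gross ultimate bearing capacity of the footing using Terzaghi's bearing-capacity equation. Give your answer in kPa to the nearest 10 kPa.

q_ult ≈ 1090 kPa

Effective surcharge at the founding depth q = γ·D_f = 20.5 × 2 = 41 kPa.
With d_w = 2.44 m < B, γ̄ = 11.69 + (2.44/3) × (20.5 − 11.69) = 18.855 kN/m³.
q_ult = c·N_c·s_c + q·N_q + 0.5·γ·B·N_γ·s_γ
     = 7 × 25.8 × 1.06 + 41 × 14.7 + 0.5 × 18.855 × 3 × 11.2 × 0.94
     = 191.44 + 602.7 + 297.77 = 1091.9 kPa.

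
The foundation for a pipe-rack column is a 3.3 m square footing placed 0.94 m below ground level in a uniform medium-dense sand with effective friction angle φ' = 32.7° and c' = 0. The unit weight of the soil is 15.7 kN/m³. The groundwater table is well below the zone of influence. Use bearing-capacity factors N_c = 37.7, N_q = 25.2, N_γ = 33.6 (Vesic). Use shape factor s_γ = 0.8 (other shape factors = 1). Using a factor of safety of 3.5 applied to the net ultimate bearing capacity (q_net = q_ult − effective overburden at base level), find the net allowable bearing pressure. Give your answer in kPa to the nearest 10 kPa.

q_all(net) ≈ 300 kPa

Overburden at base level: q = 15.7 × 0.94 = 14.758 kPa.
Surcharge term q·N_q = 14.758 × 25.2 = 371.9 kPa; self-weight term 0.5·γ·B·N_γ·s_γ = 0.5 × 15.7 × 3.3 × 33.6 × 0.8 = 696.33 kPa.
q_ult = 371.9 + 696.33 = 1068.2 kPa.
Net ultimate: q_net = 1068.2 − 14.758 = 1053.5 kPa.
q_all(net) = 1053.5 / 3.5 = 300.99 kPa.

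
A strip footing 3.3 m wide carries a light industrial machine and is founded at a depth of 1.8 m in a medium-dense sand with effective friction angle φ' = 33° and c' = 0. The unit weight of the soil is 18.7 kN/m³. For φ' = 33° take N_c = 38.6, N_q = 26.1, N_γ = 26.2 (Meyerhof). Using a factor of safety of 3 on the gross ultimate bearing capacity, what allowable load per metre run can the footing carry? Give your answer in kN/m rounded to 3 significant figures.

≈ 1860 kN/m

Overburden at base level: q = 18.7 × 1.8 = 33.66 kPa.
Surcharge term q·N_q = 33.66 × 26.1 = 878.53 kPa; self-weight term 0.5·γ·B·N_γ = 0.5 × 18.7 × 3.3 × 26.2 = 808.4 kPa.
q_ult = 878.53 + 808.4 = 1686.9 kPa.
Gross allowable pressure q_all = 1686.9 / 3 = 562.31 kPa.
Allowable wall load = q_all × B = 562.31 × 3.3 = 1855.6 kN per metre run.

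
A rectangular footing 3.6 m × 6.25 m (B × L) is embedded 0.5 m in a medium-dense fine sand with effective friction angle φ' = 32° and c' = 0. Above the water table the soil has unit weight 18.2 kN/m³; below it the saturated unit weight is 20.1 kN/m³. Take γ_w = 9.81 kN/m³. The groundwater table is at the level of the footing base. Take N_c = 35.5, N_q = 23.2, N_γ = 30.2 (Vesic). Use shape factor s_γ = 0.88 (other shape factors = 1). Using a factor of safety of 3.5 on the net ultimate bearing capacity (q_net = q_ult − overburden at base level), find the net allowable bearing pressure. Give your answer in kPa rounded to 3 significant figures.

Effective surcharge at the founding depth q = γ·D_f = 18.2 × 0.5 = 9.1 kPa.
The water table coincides with the base, so in the self-weight term γ → γ' = 10.29 kN/m³.
q_ult = q·N_q + 0.5·γ·B·N_γ·s_γ
     = 9.1 × 23.2 + 0.5 × 10.29 × 3.6 × 30.2 × 0.88
     = 211.12 + 492.24 = 703.36 kPa.
q_net = 703.36 − 9.1 = 694.26 kPa.
q_all(net) = 694.26 / 3.5 = 198.36 kPa.

q_all(net) ≈ 198 kPa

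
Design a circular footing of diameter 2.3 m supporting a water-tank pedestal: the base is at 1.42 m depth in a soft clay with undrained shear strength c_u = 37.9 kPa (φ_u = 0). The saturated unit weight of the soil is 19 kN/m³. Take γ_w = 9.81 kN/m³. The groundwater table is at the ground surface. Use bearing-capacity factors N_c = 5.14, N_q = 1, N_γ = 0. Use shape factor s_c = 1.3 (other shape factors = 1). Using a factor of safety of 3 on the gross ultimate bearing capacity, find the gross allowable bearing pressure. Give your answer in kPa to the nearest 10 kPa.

With the water table at the surface the whole profile is submerged: γ' = 19 − 9.81 = 9.19 kN/m³, so q = γ'·D_f = 13.05 kPa.
q_ult = c·N_c·s_c + q·N_q
     = 37.9 × 5.14 × 1.3 + 13.05 × 1
     = 253.25 + 13.05 = 266.3 kPa.
q_all = 266.3 / 3 = 88.766 kPa.

q_all ≈ 90 kPa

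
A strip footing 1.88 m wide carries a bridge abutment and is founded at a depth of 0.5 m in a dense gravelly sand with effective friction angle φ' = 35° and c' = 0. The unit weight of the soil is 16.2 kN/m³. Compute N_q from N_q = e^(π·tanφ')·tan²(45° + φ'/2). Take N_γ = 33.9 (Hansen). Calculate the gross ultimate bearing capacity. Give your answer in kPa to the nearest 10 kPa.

q_ult ≈ 790 kPa

tan35° = 0.7002, so N_q = e^(π×0.7002)·tan²(62.5°) = 9.023 × 3.69 = 33.3.
q = γ·D_f = 16.2 × 0.5 = 8.1 kPa.
q·N_q = 8.1 × 33.296 = 269.7 kPa
0.5·γ·B·N_γ = 0.5 × 16.2 × 1.88 × 33.9 = 516.23 kPa
q_ult = 269.7 + 516.23 = 785.93 kPa.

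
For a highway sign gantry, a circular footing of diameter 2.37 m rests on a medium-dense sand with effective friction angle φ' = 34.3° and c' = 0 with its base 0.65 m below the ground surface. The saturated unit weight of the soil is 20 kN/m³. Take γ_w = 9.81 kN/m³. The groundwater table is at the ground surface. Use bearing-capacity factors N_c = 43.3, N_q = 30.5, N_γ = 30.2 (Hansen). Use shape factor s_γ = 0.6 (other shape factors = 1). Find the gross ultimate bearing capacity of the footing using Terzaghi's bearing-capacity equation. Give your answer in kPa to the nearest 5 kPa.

With the water table at the surface the whole profile is submerged: γ' = 20 − 9.81 = 10.19 kN/m³, so q = γ'·D_f = 6.6235 kPa; the same γ' applies in the ½γBN_γ term.
q_ult = q·N_q + 0.5·γ·B·N_γ·s_γ
     = 6.6235 × 30.5 + 0.5 × 10.19 × 2.37 × 30.2 × 0.6
     = 202.02 + 218.8 = 420.82 kPa.

q_ult ≈ 420 kPa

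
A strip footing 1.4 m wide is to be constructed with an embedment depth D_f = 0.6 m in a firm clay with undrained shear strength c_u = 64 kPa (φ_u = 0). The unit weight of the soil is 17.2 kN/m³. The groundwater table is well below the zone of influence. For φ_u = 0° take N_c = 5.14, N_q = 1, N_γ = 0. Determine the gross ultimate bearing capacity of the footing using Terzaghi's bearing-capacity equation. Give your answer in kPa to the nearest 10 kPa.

q_ult ≈ 340 kPa

Overburden at base level: q = 17.2 × 0.6 = 10.32 kPa.
Cohesion term c·N_c = 64 × 5.14 = 328.96 kPa; surcharge term q·N_q = 10.32 × 1 = 10.32 kPa.
q_ult = 328.96 + 10.32 = 339.28 kPa.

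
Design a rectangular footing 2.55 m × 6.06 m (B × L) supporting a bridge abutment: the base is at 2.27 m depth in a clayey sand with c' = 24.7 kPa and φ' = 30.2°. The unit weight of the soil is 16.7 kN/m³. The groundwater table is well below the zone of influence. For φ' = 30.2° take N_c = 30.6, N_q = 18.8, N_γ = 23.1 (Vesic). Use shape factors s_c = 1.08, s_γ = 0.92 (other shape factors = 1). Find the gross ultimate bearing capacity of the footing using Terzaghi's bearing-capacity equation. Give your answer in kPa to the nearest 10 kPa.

Overburden at base level: q = 16.7 × 2.27 = 37.909 kPa.
Cohesion term c·N_c·s_c = 24.7 × 30.6 × 1.08 = 816.29 kPa; surcharge term q·N_q = 37.909 × 18.8 = 712.69 kPa; self-weight term 0.5·γ·B·N_γ·s_γ = 0.5 × 16.7 × 2.55 × 23.1 × 0.92 = 452.51 kPa.
q_ult = 816.29 + 712.69 + 452.51 = 1981.5 kPa.

q_ult ≈ 1980 kPa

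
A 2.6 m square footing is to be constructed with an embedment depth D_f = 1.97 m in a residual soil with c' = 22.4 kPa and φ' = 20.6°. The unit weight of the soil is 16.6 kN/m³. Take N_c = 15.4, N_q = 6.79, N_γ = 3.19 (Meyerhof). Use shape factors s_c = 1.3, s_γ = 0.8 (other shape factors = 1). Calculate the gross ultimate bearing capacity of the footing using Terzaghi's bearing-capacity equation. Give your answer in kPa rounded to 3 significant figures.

q = γ·D_f = 16.6 × 1.97 = 32.702 kPa.
c·N_c·s_c = 22.4 × 15.4 × 1.3 = 448.45 kPa
q·N_q = 32.702 × 6.79 = 222.05 kPa
0.5·γ·B·N_γ·s_γ = 0.5 × 16.6 × 2.6 × 3.19 × 0.8 = 55.072 kPa
q_ult = 448.45 + 222.05 + 55.072 = 725.57 kPa.

q_ult ≈ 726 kPa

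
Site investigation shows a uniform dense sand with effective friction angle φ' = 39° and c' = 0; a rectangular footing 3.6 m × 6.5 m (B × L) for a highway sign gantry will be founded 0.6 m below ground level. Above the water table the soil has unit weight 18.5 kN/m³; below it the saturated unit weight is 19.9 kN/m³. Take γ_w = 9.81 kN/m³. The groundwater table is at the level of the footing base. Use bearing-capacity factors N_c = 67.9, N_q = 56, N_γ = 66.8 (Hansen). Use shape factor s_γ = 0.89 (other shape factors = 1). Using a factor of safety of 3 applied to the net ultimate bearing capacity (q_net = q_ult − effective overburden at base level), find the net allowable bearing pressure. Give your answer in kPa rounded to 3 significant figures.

q_all(net) ≈ 563 kPa

q = γ·D_f = 18.5 × 0.6 = 11.1 kPa.
For the ½γBN_γ term take γ' = 19.9 − 9.81 = 10.09 kN/m³ (soil below base is submerged).
q·N_q = 11.1 × 56 = 621.6 kPa
0.5·γ·B·N_γ·s_γ = 0.5 × 10.09 × 3.6 × 66.8 × 0.89 = 1079.8 kPa
q_ult = 621.6 + 1079.8 = 1701.4 kPa.
Net ultimate: q_net = 1701.4 − 11.1 = 1690.3 kPa.
q_all(net) = 1690.3 / 3 = 563.42 kPa.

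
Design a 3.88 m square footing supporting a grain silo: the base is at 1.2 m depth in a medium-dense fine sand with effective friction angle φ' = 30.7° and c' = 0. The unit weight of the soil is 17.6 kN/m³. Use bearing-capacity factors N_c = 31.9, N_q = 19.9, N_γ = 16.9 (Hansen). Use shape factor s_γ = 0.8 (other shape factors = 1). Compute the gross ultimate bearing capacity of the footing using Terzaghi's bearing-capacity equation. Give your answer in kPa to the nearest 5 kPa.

Overburden at base level: q = 17.6 × 1.2 = 21.12 kPa.
Surcharge term q·N_q = 21.12 × 19.9 = 420.29 kPa; self-weight term 0.5·γ·B·N_γ·s_γ = 0.5 × 17.6 × 3.88 × 16.9 × 0.8 = 461.63 kPa.
q_ult = 420.29 + 461.63 = 881.91 kPa.

q_ult ≈ 880 kPa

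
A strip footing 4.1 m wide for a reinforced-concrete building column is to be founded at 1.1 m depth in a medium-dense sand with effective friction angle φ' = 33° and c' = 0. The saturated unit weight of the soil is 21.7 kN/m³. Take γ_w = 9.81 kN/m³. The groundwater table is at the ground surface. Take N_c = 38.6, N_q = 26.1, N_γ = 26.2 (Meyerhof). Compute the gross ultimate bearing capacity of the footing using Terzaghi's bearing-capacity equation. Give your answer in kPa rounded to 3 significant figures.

Water table at ground surface, so effective unit weight γ' = 21.7 − 9.81 = 11.89 kN/m³ is used throughout; overburden q = 11.89 × 1.1 = 13.079 kPa; the same γ' applies in the ½γBN_γ term.
Surcharge term q·N_q = 13.079 × 26.1 = 341.36 kPa; self-weight term 0.5·γ·B·N_γ = 0.5 × 11.89 × 4.1 × 26.2 = 638.61 kPa.
q_ult = 341.36 + 638.61 = 979.97 kPa.

q_ult ≈ 980 kPa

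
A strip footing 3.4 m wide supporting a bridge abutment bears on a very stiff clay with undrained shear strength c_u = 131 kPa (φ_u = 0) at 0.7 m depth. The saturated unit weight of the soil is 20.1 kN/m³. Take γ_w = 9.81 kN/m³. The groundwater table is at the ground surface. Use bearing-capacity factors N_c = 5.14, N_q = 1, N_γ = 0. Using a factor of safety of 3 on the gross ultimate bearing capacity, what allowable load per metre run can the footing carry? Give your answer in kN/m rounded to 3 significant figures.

γ' = 20.1 − 9.81 = 10.29 kN/m³ (submerged throughout). q = 10.29 × 0.7 = 7.203 kPa.
c·N_c = 131 × 5.14 = 673.34 kPa
q·N_q = 7.203 × 1 = 7.203 kPa
q_ult = 673.34 + 7.203 = 680.54 kPa.
Gross allowable pressure q_all = 680.54 / 3 = 226.85 kPa.
Allowable wall load = q_all × B = 226.85 × 3.4 = 771.28 kN per metre run.

≈ 771 kN/m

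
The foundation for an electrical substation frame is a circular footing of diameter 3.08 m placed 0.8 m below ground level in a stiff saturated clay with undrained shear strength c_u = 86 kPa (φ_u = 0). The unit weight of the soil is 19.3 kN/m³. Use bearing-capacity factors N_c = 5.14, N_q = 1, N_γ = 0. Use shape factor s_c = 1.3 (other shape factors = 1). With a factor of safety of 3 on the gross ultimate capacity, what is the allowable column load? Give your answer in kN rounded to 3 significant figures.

q = γ·D_f = 19.3 × 0.8 = 15.44 kPa.
c·N_c·s_c = 86 × 5.14 × 1.3 = 574.65 kPa
q·N_q = 15.44 × 1 = 15.44 kPa
q_ult = 574.65 + 15.44 = 590.09 kPa.
Gross allowable pressure q_all = 590.09 / 3 = 196.7 kPa.
Footing area = 7.4506 m², so allowable column load = 196.7 × 7.4506 = 1465.5 kN.

P_all ≈ 1470 kN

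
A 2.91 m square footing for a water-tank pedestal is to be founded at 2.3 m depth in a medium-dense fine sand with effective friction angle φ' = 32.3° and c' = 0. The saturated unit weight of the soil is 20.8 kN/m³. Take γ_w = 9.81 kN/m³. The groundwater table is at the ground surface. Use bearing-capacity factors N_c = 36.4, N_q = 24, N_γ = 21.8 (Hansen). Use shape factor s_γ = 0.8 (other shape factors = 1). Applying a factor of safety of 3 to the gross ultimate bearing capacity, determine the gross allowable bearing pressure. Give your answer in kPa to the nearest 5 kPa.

q_all ≈ 295 kPa

γ' = 20.8 − 9.81 = 10.99 kN/m³ (submerged throughout). q = 10.99 × 2.3 = 25.277 kPa; the same γ' applies in the ½γBN_γ term.
q·N_q = 25.277 × 24 = 606.65 kPa
0.5·γ·B·N_γ·s_γ = 0.5 × 10.99 × 2.91 × 21.8 × 0.8 = 278.87 kPa
q_ult = 606.65 + 278.87 = 885.52 kPa.
q_all = q_ult / FS = 885.52 / 3 = 295.17 kPa.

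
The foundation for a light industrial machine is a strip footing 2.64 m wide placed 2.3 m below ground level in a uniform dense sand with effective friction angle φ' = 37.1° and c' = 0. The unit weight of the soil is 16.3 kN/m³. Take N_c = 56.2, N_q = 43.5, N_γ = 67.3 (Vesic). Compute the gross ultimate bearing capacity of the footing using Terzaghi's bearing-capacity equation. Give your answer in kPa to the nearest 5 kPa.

q_ult ≈ 3080 kPa

Overburden at base level: q = 16.3 × 2.3 = 37.49 kPa.
Surcharge term q·N_q = 37.49 × 43.5 = 1630.8 kPa; self-weight term 0.5·γ·B·N_γ = 0.5 × 16.3 × 2.64 × 67.3 = 1448 kPa.
q_ult = 1630.8 + 1448 = 3078.8 kPa.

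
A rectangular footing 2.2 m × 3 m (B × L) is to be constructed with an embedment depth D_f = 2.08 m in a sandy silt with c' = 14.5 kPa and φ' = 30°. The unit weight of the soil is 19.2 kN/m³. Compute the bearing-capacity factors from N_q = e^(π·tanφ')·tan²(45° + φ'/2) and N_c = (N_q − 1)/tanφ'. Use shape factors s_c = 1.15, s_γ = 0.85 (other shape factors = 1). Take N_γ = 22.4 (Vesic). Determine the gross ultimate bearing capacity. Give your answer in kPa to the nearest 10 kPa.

q_ult ≈ 1640 kPa

tan30° = 0.5774, so N_q = e^(π×0.5774)·tan²(60°) = 6.134 × 3.0 = 18.4.
N_c = (18.4 − 1)/tan30° = 30.14.
Effective surcharge at the founding depth q = γ·D_f = 19.2 × 2.08 = 39.936 kPa.
q_ult = c·N_c·s_c + q·N_q + 0.5·γ·B·N_γ·s_γ
     = 14.5 × 30.14 × 1.15 + 39.936 × 18.401 + 0.5 × 19.2 × 2.2 × 22.4 × 0.85
     = 502.58 + 734.87 + 402.12 = 1639.6 kPa.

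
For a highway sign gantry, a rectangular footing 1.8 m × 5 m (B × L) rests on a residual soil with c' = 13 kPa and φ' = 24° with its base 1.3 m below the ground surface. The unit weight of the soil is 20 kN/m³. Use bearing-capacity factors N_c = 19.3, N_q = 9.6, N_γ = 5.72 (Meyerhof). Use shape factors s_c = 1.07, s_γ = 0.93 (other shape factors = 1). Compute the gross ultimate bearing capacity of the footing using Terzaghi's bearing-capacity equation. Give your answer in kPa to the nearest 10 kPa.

q_ult ≈ 610 kPa

Effective surcharge at the founding depth q = γ·D_f = 20 × 1.3 = 26 kPa.
q_ult = c·N_c·s_c + q·N_q + 0.5·γ·B·N_γ·s_γ
     = 13 × 19.3 × 1.07 + 26 × 9.6 + 0.5 × 20 × 1.8 × 5.72 × 0.93
     = 268.46 + 249.6 + 95.753 = 613.82 kPa.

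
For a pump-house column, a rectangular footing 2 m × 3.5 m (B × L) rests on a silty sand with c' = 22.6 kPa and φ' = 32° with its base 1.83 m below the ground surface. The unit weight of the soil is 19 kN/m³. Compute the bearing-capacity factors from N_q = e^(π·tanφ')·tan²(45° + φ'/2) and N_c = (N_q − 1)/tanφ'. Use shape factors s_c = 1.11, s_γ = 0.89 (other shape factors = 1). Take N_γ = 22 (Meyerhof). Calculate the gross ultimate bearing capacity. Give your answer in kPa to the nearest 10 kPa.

tan32° = 0.6249, so N_q = e^(π×0.6249)·tan²(61°) = 7.121 × 3.255 = 23.18.
N_c = (23.18 − 1)/tan32° = 35.49.
Overburden at base level: q = 19 × 1.83 = 34.77 kPa.
Cohesion term c·N_c·s_c = 22.6 × 35.49 × 1.11 = 890.31 kPa; surcharge term q·N_q = 34.77 × 23.177 = 805.86 kPa; self-weight term 0.5·γ·B·N_γ·s_γ = 0.5 × 19 × 2 × 22 × 0.89 = 372.02 kPa.
q_ult = 890.31 + 805.86 + 372.02 = 2068.2 kPa.

q_ult ≈ 2070 kPa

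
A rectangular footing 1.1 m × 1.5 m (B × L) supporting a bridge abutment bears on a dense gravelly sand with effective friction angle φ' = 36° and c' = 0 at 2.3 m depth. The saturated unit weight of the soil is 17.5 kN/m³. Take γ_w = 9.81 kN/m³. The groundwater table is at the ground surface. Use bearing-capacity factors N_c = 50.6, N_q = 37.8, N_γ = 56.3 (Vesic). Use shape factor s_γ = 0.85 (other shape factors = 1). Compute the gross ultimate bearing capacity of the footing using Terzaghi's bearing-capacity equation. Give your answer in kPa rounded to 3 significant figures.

q_ult ≈ 871 kPa

Water table at ground surface, so effective unit weight γ' = 17.5 − 9.81 = 7.69 kN/m³ is used throughout; overburden q = 7.69 × 2.3 = 17.687 kPa; the same γ' applies in the ½γBN_γ term.
Surcharge term q·N_q = 17.687 × 37.8 = 668.57 kPa; self-weight term 0.5·γ·B·N_γ·s_γ = 0.5 × 7.69 × 1.1 × 56.3 × 0.85 = 202.4 kPa.
q_ult = 668.57 + 202.4 = 870.97 kPa.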